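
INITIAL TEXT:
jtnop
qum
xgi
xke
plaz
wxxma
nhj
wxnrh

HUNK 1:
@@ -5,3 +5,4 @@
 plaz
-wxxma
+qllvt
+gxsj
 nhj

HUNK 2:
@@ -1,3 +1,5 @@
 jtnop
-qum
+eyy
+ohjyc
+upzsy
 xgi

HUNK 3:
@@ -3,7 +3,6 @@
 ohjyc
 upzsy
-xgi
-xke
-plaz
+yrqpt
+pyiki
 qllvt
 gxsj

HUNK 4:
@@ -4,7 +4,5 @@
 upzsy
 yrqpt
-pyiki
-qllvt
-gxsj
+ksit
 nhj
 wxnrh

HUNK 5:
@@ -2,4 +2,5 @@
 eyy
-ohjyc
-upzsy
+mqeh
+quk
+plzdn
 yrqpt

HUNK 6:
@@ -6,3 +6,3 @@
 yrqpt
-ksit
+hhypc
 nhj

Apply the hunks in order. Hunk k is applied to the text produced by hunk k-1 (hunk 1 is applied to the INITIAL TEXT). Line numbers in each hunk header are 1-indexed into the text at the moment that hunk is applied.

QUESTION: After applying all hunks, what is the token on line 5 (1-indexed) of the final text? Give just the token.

Hunk 1: at line 5 remove [wxxma] add [qllvt,gxsj] -> 9 lines: jtnop qum xgi xke plaz qllvt gxsj nhj wxnrh
Hunk 2: at line 1 remove [qum] add [eyy,ohjyc,upzsy] -> 11 lines: jtnop eyy ohjyc upzsy xgi xke plaz qllvt gxsj nhj wxnrh
Hunk 3: at line 3 remove [xgi,xke,plaz] add [yrqpt,pyiki] -> 10 lines: jtnop eyy ohjyc upzsy yrqpt pyiki qllvt gxsj nhj wxnrh
Hunk 4: at line 4 remove [pyiki,qllvt,gxsj] add [ksit] -> 8 lines: jtnop eyy ohjyc upzsy yrqpt ksit nhj wxnrh
Hunk 5: at line 2 remove [ohjyc,upzsy] add [mqeh,quk,plzdn] -> 9 lines: jtnop eyy mqeh quk plzdn yrqpt ksit nhj wxnrh
Hunk 6: at line 6 remove [ksit] add [hhypc] -> 9 lines: jtnop eyy mqeh quk plzdn yrqpt hhypc nhj wxnrh
Final line 5: plzdn

Answer: plzdn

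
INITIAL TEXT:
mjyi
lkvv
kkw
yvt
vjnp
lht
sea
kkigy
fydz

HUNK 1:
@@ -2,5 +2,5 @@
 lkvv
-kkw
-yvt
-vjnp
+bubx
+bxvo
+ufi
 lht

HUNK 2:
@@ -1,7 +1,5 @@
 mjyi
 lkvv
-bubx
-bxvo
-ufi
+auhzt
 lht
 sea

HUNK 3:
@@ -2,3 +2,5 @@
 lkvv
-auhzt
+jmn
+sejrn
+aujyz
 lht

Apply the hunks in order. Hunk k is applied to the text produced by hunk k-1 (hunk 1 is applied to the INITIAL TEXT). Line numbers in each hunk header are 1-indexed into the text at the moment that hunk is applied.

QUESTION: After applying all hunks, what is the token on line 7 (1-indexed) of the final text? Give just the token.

Hunk 1: at line 2 remove [kkw,yvt,vjnp] add [bubx,bxvo,ufi] -> 9 lines: mjyi lkvv bubx bxvo ufi lht sea kkigy fydz
Hunk 2: at line 1 remove [bubx,bxvo,ufi] add [auhzt] -> 7 lines: mjyi lkvv auhzt lht sea kkigy fydz
Hunk 3: at line 2 remove [auhzt] add [jmn,sejrn,aujyz] -> 9 lines: mjyi lkvv jmn sejrn aujyz lht sea kkigy fydz
Final line 7: sea

Answer: sea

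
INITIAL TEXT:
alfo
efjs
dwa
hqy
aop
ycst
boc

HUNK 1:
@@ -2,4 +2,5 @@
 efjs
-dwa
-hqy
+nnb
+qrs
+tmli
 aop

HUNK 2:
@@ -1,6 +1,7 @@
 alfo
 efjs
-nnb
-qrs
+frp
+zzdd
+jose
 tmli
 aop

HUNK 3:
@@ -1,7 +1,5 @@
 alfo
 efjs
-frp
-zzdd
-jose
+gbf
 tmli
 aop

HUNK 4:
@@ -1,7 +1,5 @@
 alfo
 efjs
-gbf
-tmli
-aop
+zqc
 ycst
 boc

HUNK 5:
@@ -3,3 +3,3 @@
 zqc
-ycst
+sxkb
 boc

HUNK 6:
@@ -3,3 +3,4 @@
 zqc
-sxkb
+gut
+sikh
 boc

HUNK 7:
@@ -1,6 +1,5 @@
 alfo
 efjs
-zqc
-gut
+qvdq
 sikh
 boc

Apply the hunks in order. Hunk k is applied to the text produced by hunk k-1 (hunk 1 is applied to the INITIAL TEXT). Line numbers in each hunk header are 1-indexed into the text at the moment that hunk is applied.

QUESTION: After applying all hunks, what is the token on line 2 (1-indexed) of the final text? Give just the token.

Hunk 1: at line 2 remove [dwa,hqy] add [nnb,qrs,tmli] -> 8 lines: alfo efjs nnb qrs tmli aop ycst boc
Hunk 2: at line 1 remove [nnb,qrs] add [frp,zzdd,jose] -> 9 lines: alfo efjs frp zzdd jose tmli aop ycst boc
Hunk 3: at line 1 remove [frp,zzdd,jose] add [gbf] -> 7 lines: alfo efjs gbf tmli aop ycst boc
Hunk 4: at line 1 remove [gbf,tmli,aop] add [zqc] -> 5 lines: alfo efjs zqc ycst boc
Hunk 5: at line 3 remove [ycst] add [sxkb] -> 5 lines: alfo efjs zqc sxkb boc
Hunk 6: at line 3 remove [sxkb] add [gut,sikh] -> 6 lines: alfo efjs zqc gut sikh boc
Hunk 7: at line 1 remove [zqc,gut] add [qvdq] -> 5 lines: alfo efjs qvdq sikh boc
Final line 2: efjs

Answer: efjs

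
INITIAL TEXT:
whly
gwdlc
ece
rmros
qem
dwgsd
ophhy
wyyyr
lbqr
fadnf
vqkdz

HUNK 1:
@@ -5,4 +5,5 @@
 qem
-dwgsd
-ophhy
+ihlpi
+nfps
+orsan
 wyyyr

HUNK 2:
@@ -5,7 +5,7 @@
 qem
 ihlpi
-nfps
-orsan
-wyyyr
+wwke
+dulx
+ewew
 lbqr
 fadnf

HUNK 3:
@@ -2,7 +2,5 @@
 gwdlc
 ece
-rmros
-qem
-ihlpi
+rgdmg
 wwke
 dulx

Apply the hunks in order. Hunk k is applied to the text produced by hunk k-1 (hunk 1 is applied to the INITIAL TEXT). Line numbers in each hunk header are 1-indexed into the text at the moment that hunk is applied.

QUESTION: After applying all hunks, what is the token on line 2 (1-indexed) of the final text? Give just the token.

Hunk 1: at line 5 remove [dwgsd,ophhy] add [ihlpi,nfps,orsan] -> 12 lines: whly gwdlc ece rmros qem ihlpi nfps orsan wyyyr lbqr fadnf vqkdz
Hunk 2: at line 5 remove [nfps,orsan,wyyyr] add [wwke,dulx,ewew] -> 12 lines: whly gwdlc ece rmros qem ihlpi wwke dulx ewew lbqr fadnf vqkdz
Hunk 3: at line 2 remove [rmros,qem,ihlpi] add [rgdmg] -> 10 lines: whly gwdlc ece rgdmg wwke dulx ewew lbqr fadnf vqkdz
Final line 2: gwdlc

Answer: gwdlc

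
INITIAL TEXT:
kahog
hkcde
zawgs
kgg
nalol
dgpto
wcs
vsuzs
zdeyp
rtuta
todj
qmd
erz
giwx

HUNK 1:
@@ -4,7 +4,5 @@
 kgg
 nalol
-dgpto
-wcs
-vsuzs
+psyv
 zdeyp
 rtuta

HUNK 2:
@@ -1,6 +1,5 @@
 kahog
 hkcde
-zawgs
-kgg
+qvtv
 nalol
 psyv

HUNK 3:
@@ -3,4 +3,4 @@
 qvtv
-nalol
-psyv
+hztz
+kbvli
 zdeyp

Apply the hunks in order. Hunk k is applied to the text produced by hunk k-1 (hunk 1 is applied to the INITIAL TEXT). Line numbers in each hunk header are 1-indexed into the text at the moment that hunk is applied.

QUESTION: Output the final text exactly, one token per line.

Answer: kahog
hkcde
qvtv
hztz
kbvli
zdeyp
rtuta
todj
qmd
erz
giwx

Derivation:
Hunk 1: at line 4 remove [dgpto,wcs,vsuzs] add [psyv] -> 12 lines: kahog hkcde zawgs kgg nalol psyv zdeyp rtuta todj qmd erz giwx
Hunk 2: at line 1 remove [zawgs,kgg] add [qvtv] -> 11 lines: kahog hkcde qvtv nalol psyv zdeyp rtuta todj qmd erz giwx
Hunk 3: at line 3 remove [nalol,psyv] add [hztz,kbvli] -> 11 lines: kahog hkcde qvtv hztz kbvli zdeyp rtuta todj qmd erz giwx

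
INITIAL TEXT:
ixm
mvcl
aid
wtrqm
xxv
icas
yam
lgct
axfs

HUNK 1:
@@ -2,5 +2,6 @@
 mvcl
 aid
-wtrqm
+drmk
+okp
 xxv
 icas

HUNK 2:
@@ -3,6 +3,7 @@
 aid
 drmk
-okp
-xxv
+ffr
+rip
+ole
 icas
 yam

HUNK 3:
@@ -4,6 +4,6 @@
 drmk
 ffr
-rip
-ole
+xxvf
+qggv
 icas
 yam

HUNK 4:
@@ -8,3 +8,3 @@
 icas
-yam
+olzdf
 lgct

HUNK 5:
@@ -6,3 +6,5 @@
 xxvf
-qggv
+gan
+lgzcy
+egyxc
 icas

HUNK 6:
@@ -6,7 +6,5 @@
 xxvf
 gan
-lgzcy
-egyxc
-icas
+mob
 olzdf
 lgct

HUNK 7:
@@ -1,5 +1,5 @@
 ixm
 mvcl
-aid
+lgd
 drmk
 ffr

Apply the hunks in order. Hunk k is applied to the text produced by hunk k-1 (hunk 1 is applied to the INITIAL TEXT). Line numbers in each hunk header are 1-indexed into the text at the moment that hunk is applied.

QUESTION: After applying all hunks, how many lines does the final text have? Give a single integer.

Answer: 11

Derivation:
Hunk 1: at line 2 remove [wtrqm] add [drmk,okp] -> 10 lines: ixm mvcl aid drmk okp xxv icas yam lgct axfs
Hunk 2: at line 3 remove [okp,xxv] add [ffr,rip,ole] -> 11 lines: ixm mvcl aid drmk ffr rip ole icas yam lgct axfs
Hunk 3: at line 4 remove [rip,ole] add [xxvf,qggv] -> 11 lines: ixm mvcl aid drmk ffr xxvf qggv icas yam lgct axfs
Hunk 4: at line 8 remove [yam] add [olzdf] -> 11 lines: ixm mvcl aid drmk ffr xxvf qggv icas olzdf lgct axfs
Hunk 5: at line 6 remove [qggv] add [gan,lgzcy,egyxc] -> 13 lines: ixm mvcl aid drmk ffr xxvf gan lgzcy egyxc icas olzdf lgct axfs
Hunk 6: at line 6 remove [lgzcy,egyxc,icas] add [mob] -> 11 lines: ixm mvcl aid drmk ffr xxvf gan mob olzdf lgct axfs
Hunk 7: at line 1 remove [aid] add [lgd] -> 11 lines: ixm mvcl lgd drmk ffr xxvf gan mob olzdf lgct axfs
Final line count: 11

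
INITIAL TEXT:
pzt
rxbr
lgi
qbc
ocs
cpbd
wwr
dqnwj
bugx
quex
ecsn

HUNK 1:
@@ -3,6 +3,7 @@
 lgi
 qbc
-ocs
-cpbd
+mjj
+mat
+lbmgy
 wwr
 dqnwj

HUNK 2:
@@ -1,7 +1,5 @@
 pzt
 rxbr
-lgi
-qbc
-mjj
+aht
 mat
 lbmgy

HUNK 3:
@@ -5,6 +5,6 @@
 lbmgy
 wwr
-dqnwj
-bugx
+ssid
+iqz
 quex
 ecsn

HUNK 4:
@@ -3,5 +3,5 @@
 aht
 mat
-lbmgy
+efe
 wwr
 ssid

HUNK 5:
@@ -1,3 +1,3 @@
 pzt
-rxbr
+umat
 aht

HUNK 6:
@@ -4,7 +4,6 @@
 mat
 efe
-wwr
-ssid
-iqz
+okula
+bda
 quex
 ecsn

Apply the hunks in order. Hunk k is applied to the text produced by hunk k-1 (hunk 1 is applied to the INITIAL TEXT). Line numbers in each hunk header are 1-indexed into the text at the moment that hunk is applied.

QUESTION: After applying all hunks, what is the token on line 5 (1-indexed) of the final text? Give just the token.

Answer: efe

Derivation:
Hunk 1: at line 3 remove [ocs,cpbd] add [mjj,mat,lbmgy] -> 12 lines: pzt rxbr lgi qbc mjj mat lbmgy wwr dqnwj bugx quex ecsn
Hunk 2: at line 1 remove [lgi,qbc,mjj] add [aht] -> 10 lines: pzt rxbr aht mat lbmgy wwr dqnwj bugx quex ecsn
Hunk 3: at line 5 remove [dqnwj,bugx] add [ssid,iqz] -> 10 lines: pzt rxbr aht mat lbmgy wwr ssid iqz quex ecsn
Hunk 4: at line 3 remove [lbmgy] add [efe] -> 10 lines: pzt rxbr aht mat efe wwr ssid iqz quex ecsn
Hunk 5: at line 1 remove [rxbr] add [umat] -> 10 lines: pzt umat aht mat efe wwr ssid iqz quex ecsn
Hunk 6: at line 4 remove [wwr,ssid,iqz] add [okula,bda] -> 9 lines: pzt umat aht mat efe okula bda quex ecsn
Final line 5: efe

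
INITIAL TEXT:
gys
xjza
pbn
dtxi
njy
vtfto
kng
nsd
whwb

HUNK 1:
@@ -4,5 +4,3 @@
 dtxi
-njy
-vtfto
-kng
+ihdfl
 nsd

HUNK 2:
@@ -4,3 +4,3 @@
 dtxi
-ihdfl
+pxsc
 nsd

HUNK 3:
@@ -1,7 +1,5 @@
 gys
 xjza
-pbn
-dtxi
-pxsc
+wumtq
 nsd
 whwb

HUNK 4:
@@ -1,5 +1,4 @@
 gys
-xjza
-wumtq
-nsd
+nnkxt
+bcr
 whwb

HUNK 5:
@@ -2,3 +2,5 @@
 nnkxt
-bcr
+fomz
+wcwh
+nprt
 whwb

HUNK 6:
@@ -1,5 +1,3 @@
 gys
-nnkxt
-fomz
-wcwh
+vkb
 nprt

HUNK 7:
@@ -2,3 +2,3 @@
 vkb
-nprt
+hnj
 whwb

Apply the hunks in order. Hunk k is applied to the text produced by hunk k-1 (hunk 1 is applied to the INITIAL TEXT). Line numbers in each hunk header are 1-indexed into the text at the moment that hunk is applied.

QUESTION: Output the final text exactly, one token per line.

Hunk 1: at line 4 remove [njy,vtfto,kng] add [ihdfl] -> 7 lines: gys xjza pbn dtxi ihdfl nsd whwb
Hunk 2: at line 4 remove [ihdfl] add [pxsc] -> 7 lines: gys xjza pbn dtxi pxsc nsd whwb
Hunk 3: at line 1 remove [pbn,dtxi,pxsc] add [wumtq] -> 5 lines: gys xjza wumtq nsd whwb
Hunk 4: at line 1 remove [xjza,wumtq,nsd] add [nnkxt,bcr] -> 4 lines: gys nnkxt bcr whwb
Hunk 5: at line 2 remove [bcr] add [fomz,wcwh,nprt] -> 6 lines: gys nnkxt fomz wcwh nprt whwb
Hunk 6: at line 1 remove [nnkxt,fomz,wcwh] add [vkb] -> 4 lines: gys vkb nprt whwb
Hunk 7: at line 2 remove [nprt] add [hnj] -> 4 lines: gys vkb hnj whwb

Answer: gys
vkb
hnj
whwb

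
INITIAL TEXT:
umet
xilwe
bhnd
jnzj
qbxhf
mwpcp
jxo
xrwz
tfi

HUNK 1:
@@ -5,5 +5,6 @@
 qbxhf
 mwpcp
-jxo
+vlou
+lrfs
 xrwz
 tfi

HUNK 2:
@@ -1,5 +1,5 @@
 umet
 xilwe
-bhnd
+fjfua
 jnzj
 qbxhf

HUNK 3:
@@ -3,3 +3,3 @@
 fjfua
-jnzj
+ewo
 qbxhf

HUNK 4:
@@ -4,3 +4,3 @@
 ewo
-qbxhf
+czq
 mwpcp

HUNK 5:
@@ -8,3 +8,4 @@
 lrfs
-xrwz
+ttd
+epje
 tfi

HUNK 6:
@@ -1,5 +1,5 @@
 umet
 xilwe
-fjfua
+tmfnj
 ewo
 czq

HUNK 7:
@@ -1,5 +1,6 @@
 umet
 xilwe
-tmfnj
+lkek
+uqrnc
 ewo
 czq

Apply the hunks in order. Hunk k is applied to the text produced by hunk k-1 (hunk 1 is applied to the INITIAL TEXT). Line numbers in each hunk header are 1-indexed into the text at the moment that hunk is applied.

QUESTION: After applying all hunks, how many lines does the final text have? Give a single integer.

Answer: 12

Derivation:
Hunk 1: at line 5 remove [jxo] add [vlou,lrfs] -> 10 lines: umet xilwe bhnd jnzj qbxhf mwpcp vlou lrfs xrwz tfi
Hunk 2: at line 1 remove [bhnd] add [fjfua] -> 10 lines: umet xilwe fjfua jnzj qbxhf mwpcp vlou lrfs xrwz tfi
Hunk 3: at line 3 remove [jnzj] add [ewo] -> 10 lines: umet xilwe fjfua ewo qbxhf mwpcp vlou lrfs xrwz tfi
Hunk 4: at line 4 remove [qbxhf] add [czq] -> 10 lines: umet xilwe fjfua ewo czq mwpcp vlou lrfs xrwz tfi
Hunk 5: at line 8 remove [xrwz] add [ttd,epje] -> 11 lines: umet xilwe fjfua ewo czq mwpcp vlou lrfs ttd epje tfi
Hunk 6: at line 1 remove [fjfua] add [tmfnj] -> 11 lines: umet xilwe tmfnj ewo czq mwpcp vlou lrfs ttd epje tfi
Hunk 7: at line 1 remove [tmfnj] add [lkek,uqrnc] -> 12 lines: umet xilwe lkek uqrnc ewo czq mwpcp vlou lrfs ttd epje tfi
Final line count: 12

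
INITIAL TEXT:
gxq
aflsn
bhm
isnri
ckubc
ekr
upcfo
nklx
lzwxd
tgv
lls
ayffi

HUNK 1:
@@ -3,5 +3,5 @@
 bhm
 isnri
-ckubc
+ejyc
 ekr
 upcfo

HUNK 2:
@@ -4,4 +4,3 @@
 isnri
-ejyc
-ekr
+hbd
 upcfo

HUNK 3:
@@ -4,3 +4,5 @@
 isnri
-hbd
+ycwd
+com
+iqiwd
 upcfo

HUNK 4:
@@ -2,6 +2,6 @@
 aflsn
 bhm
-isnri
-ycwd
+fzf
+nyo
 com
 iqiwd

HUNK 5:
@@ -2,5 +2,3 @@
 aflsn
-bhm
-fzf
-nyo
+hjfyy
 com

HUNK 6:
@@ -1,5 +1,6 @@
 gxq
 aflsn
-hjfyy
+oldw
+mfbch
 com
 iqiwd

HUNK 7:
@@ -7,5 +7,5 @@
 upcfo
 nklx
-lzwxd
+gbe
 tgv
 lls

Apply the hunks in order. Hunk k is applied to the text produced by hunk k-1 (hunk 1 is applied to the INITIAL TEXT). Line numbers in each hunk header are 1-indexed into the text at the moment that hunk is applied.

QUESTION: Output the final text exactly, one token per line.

Answer: gxq
aflsn
oldw
mfbch
com
iqiwd
upcfo
nklx
gbe
tgv
lls
ayffi

Derivation:
Hunk 1: at line 3 remove [ckubc] add [ejyc] -> 12 lines: gxq aflsn bhm isnri ejyc ekr upcfo nklx lzwxd tgv lls ayffi
Hunk 2: at line 4 remove [ejyc,ekr] add [hbd] -> 11 lines: gxq aflsn bhm isnri hbd upcfo nklx lzwxd tgv lls ayffi
Hunk 3: at line 4 remove [hbd] add [ycwd,com,iqiwd] -> 13 lines: gxq aflsn bhm isnri ycwd com iqiwd upcfo nklx lzwxd tgv lls ayffi
Hunk 4: at line 2 remove [isnri,ycwd] add [fzf,nyo] -> 13 lines: gxq aflsn bhm fzf nyo com iqiwd upcfo nklx lzwxd tgv lls ayffi
Hunk 5: at line 2 remove [bhm,fzf,nyo] add [hjfyy] -> 11 lines: gxq aflsn hjfyy com iqiwd upcfo nklx lzwxd tgv lls ayffi
Hunk 6: at line 1 remove [hjfyy] add [oldw,mfbch] -> 12 lines: gxq aflsn oldw mfbch com iqiwd upcfo nklx lzwxd tgv lls ayffi
Hunk 7: at line 7 remove [lzwxd] add [gbe] -> 12 lines: gxq aflsn oldw mfbch com iqiwd upcfo nklx gbe tgv lls ayffi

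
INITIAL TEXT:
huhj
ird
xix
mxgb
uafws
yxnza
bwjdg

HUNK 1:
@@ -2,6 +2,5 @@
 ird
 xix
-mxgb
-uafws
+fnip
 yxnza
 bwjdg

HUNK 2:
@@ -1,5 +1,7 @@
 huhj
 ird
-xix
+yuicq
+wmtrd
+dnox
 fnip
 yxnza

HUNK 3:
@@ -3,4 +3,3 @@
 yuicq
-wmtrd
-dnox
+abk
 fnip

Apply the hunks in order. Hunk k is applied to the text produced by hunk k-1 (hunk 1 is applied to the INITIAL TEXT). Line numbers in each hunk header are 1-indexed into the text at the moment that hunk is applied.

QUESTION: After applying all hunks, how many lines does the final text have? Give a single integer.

Answer: 7

Derivation:
Hunk 1: at line 2 remove [mxgb,uafws] add [fnip] -> 6 lines: huhj ird xix fnip yxnza bwjdg
Hunk 2: at line 1 remove [xix] add [yuicq,wmtrd,dnox] -> 8 lines: huhj ird yuicq wmtrd dnox fnip yxnza bwjdg
Hunk 3: at line 3 remove [wmtrd,dnox] add [abk] -> 7 lines: huhj ird yuicq abk fnip yxnza bwjdg
Final line count: 7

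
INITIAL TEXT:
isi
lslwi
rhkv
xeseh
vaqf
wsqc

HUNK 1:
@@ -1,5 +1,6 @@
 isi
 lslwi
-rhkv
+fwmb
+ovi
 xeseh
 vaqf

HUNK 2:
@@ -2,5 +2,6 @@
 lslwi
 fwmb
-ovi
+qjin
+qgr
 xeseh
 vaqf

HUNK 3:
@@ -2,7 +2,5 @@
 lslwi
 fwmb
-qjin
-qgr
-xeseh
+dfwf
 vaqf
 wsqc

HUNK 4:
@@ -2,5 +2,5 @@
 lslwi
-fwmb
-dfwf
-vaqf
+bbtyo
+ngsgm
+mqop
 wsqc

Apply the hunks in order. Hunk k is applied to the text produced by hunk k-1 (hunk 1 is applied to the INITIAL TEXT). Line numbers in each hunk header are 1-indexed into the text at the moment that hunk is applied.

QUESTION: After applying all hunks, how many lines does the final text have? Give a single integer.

Hunk 1: at line 1 remove [rhkv] add [fwmb,ovi] -> 7 lines: isi lslwi fwmb ovi xeseh vaqf wsqc
Hunk 2: at line 2 remove [ovi] add [qjin,qgr] -> 8 lines: isi lslwi fwmb qjin qgr xeseh vaqf wsqc
Hunk 3: at line 2 remove [qjin,qgr,xeseh] add [dfwf] -> 6 lines: isi lslwi fwmb dfwf vaqf wsqc
Hunk 4: at line 2 remove [fwmb,dfwf,vaqf] add [bbtyo,ngsgm,mqop] -> 6 lines: isi lslwi bbtyo ngsgm mqop wsqc
Final line count: 6

Answer: 6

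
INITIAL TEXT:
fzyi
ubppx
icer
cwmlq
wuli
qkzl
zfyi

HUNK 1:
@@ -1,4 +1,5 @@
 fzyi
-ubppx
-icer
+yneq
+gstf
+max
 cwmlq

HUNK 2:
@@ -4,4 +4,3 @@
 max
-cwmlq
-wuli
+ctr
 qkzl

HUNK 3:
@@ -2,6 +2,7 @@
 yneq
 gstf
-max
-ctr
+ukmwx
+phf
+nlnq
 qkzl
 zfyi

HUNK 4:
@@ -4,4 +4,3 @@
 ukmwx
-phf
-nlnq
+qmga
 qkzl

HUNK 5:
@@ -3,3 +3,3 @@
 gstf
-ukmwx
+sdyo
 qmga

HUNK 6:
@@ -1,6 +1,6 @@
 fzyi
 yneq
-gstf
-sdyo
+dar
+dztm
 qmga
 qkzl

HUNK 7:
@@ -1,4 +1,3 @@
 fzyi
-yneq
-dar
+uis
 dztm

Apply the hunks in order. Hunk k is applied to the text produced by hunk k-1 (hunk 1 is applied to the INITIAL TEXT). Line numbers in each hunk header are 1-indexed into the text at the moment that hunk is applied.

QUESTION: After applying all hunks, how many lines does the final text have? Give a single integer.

Hunk 1: at line 1 remove [ubppx,icer] add [yneq,gstf,max] -> 8 lines: fzyi yneq gstf max cwmlq wuli qkzl zfyi
Hunk 2: at line 4 remove [cwmlq,wuli] add [ctr] -> 7 lines: fzyi yneq gstf max ctr qkzl zfyi
Hunk 3: at line 2 remove [max,ctr] add [ukmwx,phf,nlnq] -> 8 lines: fzyi yneq gstf ukmwx phf nlnq qkzl zfyi
Hunk 4: at line 4 remove [phf,nlnq] add [qmga] -> 7 lines: fzyi yneq gstf ukmwx qmga qkzl zfyi
Hunk 5: at line 3 remove [ukmwx] add [sdyo] -> 7 lines: fzyi yneq gstf sdyo qmga qkzl zfyi
Hunk 6: at line 1 remove [gstf,sdyo] add [dar,dztm] -> 7 lines: fzyi yneq dar dztm qmga qkzl zfyi
Hunk 7: at line 1 remove [yneq,dar] add [uis] -> 6 lines: fzyi uis dztm qmga qkzl zfyi
Final line count: 6

Answer: 6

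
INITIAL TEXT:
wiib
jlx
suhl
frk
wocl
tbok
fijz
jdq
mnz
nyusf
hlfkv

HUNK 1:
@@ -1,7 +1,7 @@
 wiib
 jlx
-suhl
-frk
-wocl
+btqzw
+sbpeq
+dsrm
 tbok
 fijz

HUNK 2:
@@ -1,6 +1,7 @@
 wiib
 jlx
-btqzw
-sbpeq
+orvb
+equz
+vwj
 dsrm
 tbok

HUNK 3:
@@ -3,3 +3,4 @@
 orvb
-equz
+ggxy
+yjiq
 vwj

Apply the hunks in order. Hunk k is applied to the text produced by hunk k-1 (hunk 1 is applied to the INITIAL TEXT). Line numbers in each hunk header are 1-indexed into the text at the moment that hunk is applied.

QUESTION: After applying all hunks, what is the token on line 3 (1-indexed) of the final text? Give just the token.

Answer: orvb

Derivation:
Hunk 1: at line 1 remove [suhl,frk,wocl] add [btqzw,sbpeq,dsrm] -> 11 lines: wiib jlx btqzw sbpeq dsrm tbok fijz jdq mnz nyusf hlfkv
Hunk 2: at line 1 remove [btqzw,sbpeq] add [orvb,equz,vwj] -> 12 lines: wiib jlx orvb equz vwj dsrm tbok fijz jdq mnz nyusf hlfkv
Hunk 3: at line 3 remove [equz] add [ggxy,yjiq] -> 13 lines: wiib jlx orvb ggxy yjiq vwj dsrm tbok fijz jdq mnz nyusf hlfkv
Final line 3: orvb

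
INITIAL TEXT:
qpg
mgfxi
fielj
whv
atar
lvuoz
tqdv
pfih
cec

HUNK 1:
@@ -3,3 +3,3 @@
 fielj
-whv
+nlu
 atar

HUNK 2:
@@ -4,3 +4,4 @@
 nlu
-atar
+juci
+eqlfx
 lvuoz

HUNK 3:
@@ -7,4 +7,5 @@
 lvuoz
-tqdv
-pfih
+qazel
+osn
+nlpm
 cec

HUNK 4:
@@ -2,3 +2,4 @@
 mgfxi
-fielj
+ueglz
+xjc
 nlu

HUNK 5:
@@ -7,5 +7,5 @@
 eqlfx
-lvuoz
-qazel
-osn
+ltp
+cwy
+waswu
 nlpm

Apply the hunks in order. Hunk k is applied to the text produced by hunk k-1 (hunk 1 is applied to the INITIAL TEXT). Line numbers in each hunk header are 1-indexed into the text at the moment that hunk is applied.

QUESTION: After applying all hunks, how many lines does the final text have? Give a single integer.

Hunk 1: at line 3 remove [whv] add [nlu] -> 9 lines: qpg mgfxi fielj nlu atar lvuoz tqdv pfih cec
Hunk 2: at line 4 remove [atar] add [juci,eqlfx] -> 10 lines: qpg mgfxi fielj nlu juci eqlfx lvuoz tqdv pfih cec
Hunk 3: at line 7 remove [tqdv,pfih] add [qazel,osn,nlpm] -> 11 lines: qpg mgfxi fielj nlu juci eqlfx lvuoz qazel osn nlpm cec
Hunk 4: at line 2 remove [fielj] add [ueglz,xjc] -> 12 lines: qpg mgfxi ueglz xjc nlu juci eqlfx lvuoz qazel osn nlpm cec
Hunk 5: at line 7 remove [lvuoz,qazel,osn] add [ltp,cwy,waswu] -> 12 lines: qpg mgfxi ueglz xjc nlu juci eqlfx ltp cwy waswu nlpm cec
Final line count: 12

Answer: 12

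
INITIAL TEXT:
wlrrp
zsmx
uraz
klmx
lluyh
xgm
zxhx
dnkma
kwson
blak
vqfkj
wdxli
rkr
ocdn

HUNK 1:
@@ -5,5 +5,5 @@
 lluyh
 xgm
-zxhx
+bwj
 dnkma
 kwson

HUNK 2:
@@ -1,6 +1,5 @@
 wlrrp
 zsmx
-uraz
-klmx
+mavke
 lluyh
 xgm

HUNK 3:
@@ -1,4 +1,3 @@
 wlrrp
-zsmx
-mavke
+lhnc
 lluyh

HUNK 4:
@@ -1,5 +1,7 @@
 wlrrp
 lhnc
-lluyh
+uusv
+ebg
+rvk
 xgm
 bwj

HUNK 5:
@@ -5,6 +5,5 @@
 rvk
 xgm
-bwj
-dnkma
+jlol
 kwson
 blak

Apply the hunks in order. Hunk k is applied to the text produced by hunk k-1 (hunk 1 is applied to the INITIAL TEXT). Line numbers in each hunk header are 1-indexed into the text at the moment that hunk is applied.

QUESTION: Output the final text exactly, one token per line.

Hunk 1: at line 5 remove [zxhx] add [bwj] -> 14 lines: wlrrp zsmx uraz klmx lluyh xgm bwj dnkma kwson blak vqfkj wdxli rkr ocdn
Hunk 2: at line 1 remove [uraz,klmx] add [mavke] -> 13 lines: wlrrp zsmx mavke lluyh xgm bwj dnkma kwson blak vqfkj wdxli rkr ocdn
Hunk 3: at line 1 remove [zsmx,mavke] add [lhnc] -> 12 lines: wlrrp lhnc lluyh xgm bwj dnkma kwson blak vqfkj wdxli rkr ocdn
Hunk 4: at line 1 remove [lluyh] add [uusv,ebg,rvk] -> 14 lines: wlrrp lhnc uusv ebg rvk xgm bwj dnkma kwson blak vqfkj wdxli rkr ocdn
Hunk 5: at line 5 remove [bwj,dnkma] add [jlol] -> 13 lines: wlrrp lhnc uusv ebg rvk xgm jlol kwson blak vqfkj wdxli rkr ocdn

Answer: wlrrp
lhnc
uusv
ebg
rvk
xgm
jlol
kwson
blak
vqfkj
wdxli
rkr
ocdn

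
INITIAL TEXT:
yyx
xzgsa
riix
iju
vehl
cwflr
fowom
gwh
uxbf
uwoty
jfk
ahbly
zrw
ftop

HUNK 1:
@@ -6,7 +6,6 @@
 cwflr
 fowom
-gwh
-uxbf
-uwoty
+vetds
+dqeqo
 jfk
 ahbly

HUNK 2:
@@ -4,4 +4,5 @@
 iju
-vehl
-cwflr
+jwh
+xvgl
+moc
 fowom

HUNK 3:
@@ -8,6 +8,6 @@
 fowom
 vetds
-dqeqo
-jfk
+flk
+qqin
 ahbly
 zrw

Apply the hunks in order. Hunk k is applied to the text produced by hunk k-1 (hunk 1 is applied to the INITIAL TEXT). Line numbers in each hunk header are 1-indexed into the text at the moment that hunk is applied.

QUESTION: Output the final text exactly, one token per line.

Hunk 1: at line 6 remove [gwh,uxbf,uwoty] add [vetds,dqeqo] -> 13 lines: yyx xzgsa riix iju vehl cwflr fowom vetds dqeqo jfk ahbly zrw ftop
Hunk 2: at line 4 remove [vehl,cwflr] add [jwh,xvgl,moc] -> 14 lines: yyx xzgsa riix iju jwh xvgl moc fowom vetds dqeqo jfk ahbly zrw ftop
Hunk 3: at line 8 remove [dqeqo,jfk] add [flk,qqin] -> 14 lines: yyx xzgsa riix iju jwh xvgl moc fowom vetds flk qqin ahbly zrw ftop

Answer: yyx
xzgsa
riix
iju
jwh
xvgl
moc
fowom
vetds
flk
qqin
ahbly
zrw
ftop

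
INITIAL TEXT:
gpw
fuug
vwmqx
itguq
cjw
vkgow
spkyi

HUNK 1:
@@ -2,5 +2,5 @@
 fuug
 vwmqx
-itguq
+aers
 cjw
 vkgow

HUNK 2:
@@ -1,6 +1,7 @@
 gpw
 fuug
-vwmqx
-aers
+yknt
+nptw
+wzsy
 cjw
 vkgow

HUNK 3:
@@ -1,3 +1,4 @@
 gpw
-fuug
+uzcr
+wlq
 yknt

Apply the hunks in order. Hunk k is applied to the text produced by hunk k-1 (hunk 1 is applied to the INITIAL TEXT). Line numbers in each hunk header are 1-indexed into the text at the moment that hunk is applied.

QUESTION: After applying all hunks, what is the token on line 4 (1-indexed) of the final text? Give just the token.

Answer: yknt

Derivation:
Hunk 1: at line 2 remove [itguq] add [aers] -> 7 lines: gpw fuug vwmqx aers cjw vkgow spkyi
Hunk 2: at line 1 remove [vwmqx,aers] add [yknt,nptw,wzsy] -> 8 lines: gpw fuug yknt nptw wzsy cjw vkgow spkyi
Hunk 3: at line 1 remove [fuug] add [uzcr,wlq] -> 9 lines: gpw uzcr wlq yknt nptw wzsy cjw vkgow spkyi
Final line 4: yknt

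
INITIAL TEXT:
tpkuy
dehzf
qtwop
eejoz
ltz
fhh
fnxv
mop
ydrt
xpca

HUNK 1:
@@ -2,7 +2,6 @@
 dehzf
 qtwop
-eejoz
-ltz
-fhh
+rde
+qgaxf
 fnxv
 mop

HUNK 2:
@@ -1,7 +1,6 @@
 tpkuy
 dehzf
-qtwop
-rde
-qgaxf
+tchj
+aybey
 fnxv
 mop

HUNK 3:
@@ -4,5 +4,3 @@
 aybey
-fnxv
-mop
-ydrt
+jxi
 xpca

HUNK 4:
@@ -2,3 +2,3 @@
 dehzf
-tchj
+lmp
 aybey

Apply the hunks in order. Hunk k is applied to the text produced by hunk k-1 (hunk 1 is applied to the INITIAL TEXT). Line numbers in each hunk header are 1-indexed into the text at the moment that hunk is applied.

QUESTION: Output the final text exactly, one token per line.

Hunk 1: at line 2 remove [eejoz,ltz,fhh] add [rde,qgaxf] -> 9 lines: tpkuy dehzf qtwop rde qgaxf fnxv mop ydrt xpca
Hunk 2: at line 1 remove [qtwop,rde,qgaxf] add [tchj,aybey] -> 8 lines: tpkuy dehzf tchj aybey fnxv mop ydrt xpca
Hunk 3: at line 4 remove [fnxv,mop,ydrt] add [jxi] -> 6 lines: tpkuy dehzf tchj aybey jxi xpca
Hunk 4: at line 2 remove [tchj] add [lmp] -> 6 lines: tpkuy dehzf lmp aybey jxi xpca

Answer: tpkuy
dehzf
lmp
aybey
jxi
xpca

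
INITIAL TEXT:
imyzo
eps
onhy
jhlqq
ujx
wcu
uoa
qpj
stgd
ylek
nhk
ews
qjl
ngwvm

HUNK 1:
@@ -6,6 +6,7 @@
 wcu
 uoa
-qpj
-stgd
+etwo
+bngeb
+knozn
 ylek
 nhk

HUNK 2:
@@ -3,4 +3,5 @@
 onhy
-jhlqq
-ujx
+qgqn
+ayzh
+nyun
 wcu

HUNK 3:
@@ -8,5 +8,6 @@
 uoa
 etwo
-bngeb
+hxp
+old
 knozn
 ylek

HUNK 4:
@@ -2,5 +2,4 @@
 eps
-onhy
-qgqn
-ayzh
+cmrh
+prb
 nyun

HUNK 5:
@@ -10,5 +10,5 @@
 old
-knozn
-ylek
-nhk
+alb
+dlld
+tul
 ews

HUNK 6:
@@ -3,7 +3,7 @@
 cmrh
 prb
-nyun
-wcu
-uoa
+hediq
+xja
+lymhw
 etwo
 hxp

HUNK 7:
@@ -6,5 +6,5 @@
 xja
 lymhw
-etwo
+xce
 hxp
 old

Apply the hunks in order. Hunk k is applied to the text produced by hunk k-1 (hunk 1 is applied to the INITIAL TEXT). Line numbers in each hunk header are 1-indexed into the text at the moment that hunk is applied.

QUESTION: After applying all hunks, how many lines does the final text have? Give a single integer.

Hunk 1: at line 6 remove [qpj,stgd] add [etwo,bngeb,knozn] -> 15 lines: imyzo eps onhy jhlqq ujx wcu uoa etwo bngeb knozn ylek nhk ews qjl ngwvm
Hunk 2: at line 3 remove [jhlqq,ujx] add [qgqn,ayzh,nyun] -> 16 lines: imyzo eps onhy qgqn ayzh nyun wcu uoa etwo bngeb knozn ylek nhk ews qjl ngwvm
Hunk 3: at line 8 remove [bngeb] add [hxp,old] -> 17 lines: imyzo eps onhy qgqn ayzh nyun wcu uoa etwo hxp old knozn ylek nhk ews qjl ngwvm
Hunk 4: at line 2 remove [onhy,qgqn,ayzh] add [cmrh,prb] -> 16 lines: imyzo eps cmrh prb nyun wcu uoa etwo hxp old knozn ylek nhk ews qjl ngwvm
Hunk 5: at line 10 remove [knozn,ylek,nhk] add [alb,dlld,tul] -> 16 lines: imyzo eps cmrh prb nyun wcu uoa etwo hxp old alb dlld tul ews qjl ngwvm
Hunk 6: at line 3 remove [nyun,wcu,uoa] add [hediq,xja,lymhw] -> 16 lines: imyzo eps cmrh prb hediq xja lymhw etwo hxp old alb dlld tul ews qjl ngwvm
Hunk 7: at line 6 remove [etwo] add [xce] -> 16 lines: imyzo eps cmrh prb hediq xja lymhw xce hxp old alb dlld tul ews qjl ngwvm
Final line count: 16

Answer: 16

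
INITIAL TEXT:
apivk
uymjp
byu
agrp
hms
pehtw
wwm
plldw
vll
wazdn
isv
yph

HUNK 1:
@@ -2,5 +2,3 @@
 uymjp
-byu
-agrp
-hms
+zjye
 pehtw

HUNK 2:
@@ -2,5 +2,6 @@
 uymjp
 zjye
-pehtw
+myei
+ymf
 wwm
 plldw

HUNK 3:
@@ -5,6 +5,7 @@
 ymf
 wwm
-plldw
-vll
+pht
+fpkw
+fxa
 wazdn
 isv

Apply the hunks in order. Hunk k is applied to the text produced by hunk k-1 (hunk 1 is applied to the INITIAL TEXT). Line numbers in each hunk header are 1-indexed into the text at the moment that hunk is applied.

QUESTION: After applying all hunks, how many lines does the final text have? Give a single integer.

Answer: 12

Derivation:
Hunk 1: at line 2 remove [byu,agrp,hms] add [zjye] -> 10 lines: apivk uymjp zjye pehtw wwm plldw vll wazdn isv yph
Hunk 2: at line 2 remove [pehtw] add [myei,ymf] -> 11 lines: apivk uymjp zjye myei ymf wwm plldw vll wazdn isv yph
Hunk 3: at line 5 remove [plldw,vll] add [pht,fpkw,fxa] -> 12 lines: apivk uymjp zjye myei ymf wwm pht fpkw fxa wazdn isv yph
Final line count: 12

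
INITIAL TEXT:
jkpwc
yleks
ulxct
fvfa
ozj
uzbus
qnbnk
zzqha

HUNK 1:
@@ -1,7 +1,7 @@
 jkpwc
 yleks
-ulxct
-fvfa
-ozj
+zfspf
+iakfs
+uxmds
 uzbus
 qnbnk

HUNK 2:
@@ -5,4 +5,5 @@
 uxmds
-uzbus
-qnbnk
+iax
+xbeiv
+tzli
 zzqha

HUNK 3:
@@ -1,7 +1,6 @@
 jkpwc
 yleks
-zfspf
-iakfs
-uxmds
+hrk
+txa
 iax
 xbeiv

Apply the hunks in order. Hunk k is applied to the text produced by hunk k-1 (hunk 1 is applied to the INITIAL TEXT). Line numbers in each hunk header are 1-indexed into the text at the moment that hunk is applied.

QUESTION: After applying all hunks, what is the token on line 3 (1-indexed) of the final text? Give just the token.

Answer: hrk

Derivation:
Hunk 1: at line 1 remove [ulxct,fvfa,ozj] add [zfspf,iakfs,uxmds] -> 8 lines: jkpwc yleks zfspf iakfs uxmds uzbus qnbnk zzqha
Hunk 2: at line 5 remove [uzbus,qnbnk] add [iax,xbeiv,tzli] -> 9 lines: jkpwc yleks zfspf iakfs uxmds iax xbeiv tzli zzqha
Hunk 3: at line 1 remove [zfspf,iakfs,uxmds] add [hrk,txa] -> 8 lines: jkpwc yleks hrk txa iax xbeiv tzli zzqha
Final line 3: hrk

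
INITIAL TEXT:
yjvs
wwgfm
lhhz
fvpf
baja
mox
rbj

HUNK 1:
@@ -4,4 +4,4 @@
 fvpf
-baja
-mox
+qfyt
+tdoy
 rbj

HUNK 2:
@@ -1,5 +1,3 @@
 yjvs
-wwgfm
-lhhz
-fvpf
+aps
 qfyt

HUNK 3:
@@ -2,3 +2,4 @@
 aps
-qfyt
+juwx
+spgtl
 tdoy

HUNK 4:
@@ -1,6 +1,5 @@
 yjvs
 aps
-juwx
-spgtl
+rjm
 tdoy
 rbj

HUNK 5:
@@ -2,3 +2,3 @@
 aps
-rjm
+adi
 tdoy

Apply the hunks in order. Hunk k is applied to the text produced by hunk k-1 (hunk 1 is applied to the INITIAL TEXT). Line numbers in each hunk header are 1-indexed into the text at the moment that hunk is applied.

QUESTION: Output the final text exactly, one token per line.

Hunk 1: at line 4 remove [baja,mox] add [qfyt,tdoy] -> 7 lines: yjvs wwgfm lhhz fvpf qfyt tdoy rbj
Hunk 2: at line 1 remove [wwgfm,lhhz,fvpf] add [aps] -> 5 lines: yjvs aps qfyt tdoy rbj
Hunk 3: at line 2 remove [qfyt] add [juwx,spgtl] -> 6 lines: yjvs aps juwx spgtl tdoy rbj
Hunk 4: at line 1 remove [juwx,spgtl] add [rjm] -> 5 lines: yjvs aps rjm tdoy rbj
Hunk 5: at line 2 remove [rjm] add [adi] -> 5 lines: yjvs aps adi tdoy rbj

Answer: yjvs
aps
adi
tdoy
rbj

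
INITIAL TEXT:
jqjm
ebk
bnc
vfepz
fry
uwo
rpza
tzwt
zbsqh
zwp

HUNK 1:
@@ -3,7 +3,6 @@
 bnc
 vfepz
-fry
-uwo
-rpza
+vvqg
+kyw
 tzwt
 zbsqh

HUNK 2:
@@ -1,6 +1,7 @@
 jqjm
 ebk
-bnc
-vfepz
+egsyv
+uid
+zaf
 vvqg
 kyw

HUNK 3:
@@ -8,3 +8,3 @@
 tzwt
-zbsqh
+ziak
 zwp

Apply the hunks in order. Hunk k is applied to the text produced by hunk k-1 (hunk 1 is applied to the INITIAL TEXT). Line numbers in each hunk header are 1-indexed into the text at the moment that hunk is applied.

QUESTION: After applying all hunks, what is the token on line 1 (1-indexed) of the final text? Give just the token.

Hunk 1: at line 3 remove [fry,uwo,rpza] add [vvqg,kyw] -> 9 lines: jqjm ebk bnc vfepz vvqg kyw tzwt zbsqh zwp
Hunk 2: at line 1 remove [bnc,vfepz] add [egsyv,uid,zaf] -> 10 lines: jqjm ebk egsyv uid zaf vvqg kyw tzwt zbsqh zwp
Hunk 3: at line 8 remove [zbsqh] add [ziak] -> 10 lines: jqjm ebk egsyv uid zaf vvqg kyw tzwt ziak zwp
Final line 1: jqjm

Answer: jqjm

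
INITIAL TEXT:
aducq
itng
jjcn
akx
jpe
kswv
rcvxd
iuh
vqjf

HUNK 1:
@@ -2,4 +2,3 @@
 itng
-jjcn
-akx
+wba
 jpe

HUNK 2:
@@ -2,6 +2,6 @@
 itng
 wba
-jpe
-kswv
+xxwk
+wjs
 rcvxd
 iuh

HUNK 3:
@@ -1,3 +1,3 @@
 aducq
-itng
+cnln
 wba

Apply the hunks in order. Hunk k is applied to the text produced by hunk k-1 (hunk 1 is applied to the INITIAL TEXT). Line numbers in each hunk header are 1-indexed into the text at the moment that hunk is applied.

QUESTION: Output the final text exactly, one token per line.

Hunk 1: at line 2 remove [jjcn,akx] add [wba] -> 8 lines: aducq itng wba jpe kswv rcvxd iuh vqjf
Hunk 2: at line 2 remove [jpe,kswv] add [xxwk,wjs] -> 8 lines: aducq itng wba xxwk wjs rcvxd iuh vqjf
Hunk 3: at line 1 remove [itng] add [cnln] -> 8 lines: aducq cnln wba xxwk wjs rcvxd iuh vqjf

Answer: aducq
cnln
wba
xxwk
wjs
rcvxd
iuh
vqjf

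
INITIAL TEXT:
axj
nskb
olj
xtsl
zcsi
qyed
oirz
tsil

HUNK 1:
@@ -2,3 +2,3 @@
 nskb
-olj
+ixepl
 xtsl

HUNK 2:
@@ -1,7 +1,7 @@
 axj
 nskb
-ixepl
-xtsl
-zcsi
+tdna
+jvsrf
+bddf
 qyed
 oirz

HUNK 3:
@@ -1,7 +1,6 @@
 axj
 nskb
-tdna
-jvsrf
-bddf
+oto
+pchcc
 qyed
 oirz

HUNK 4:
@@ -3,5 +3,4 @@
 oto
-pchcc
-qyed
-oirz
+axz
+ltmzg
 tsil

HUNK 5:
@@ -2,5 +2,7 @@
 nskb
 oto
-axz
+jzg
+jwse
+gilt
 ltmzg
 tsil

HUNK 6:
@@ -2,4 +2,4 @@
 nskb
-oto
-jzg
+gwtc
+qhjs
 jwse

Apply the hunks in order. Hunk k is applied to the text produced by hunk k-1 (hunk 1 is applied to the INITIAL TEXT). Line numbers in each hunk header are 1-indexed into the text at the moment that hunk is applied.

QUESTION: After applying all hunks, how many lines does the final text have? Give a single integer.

Answer: 8

Derivation:
Hunk 1: at line 2 remove [olj] add [ixepl] -> 8 lines: axj nskb ixepl xtsl zcsi qyed oirz tsil
Hunk 2: at line 1 remove [ixepl,xtsl,zcsi] add [tdna,jvsrf,bddf] -> 8 lines: axj nskb tdna jvsrf bddf qyed oirz tsil
Hunk 3: at line 1 remove [tdna,jvsrf,bddf] add [oto,pchcc] -> 7 lines: axj nskb oto pchcc qyed oirz tsil
Hunk 4: at line 3 remove [pchcc,qyed,oirz] add [axz,ltmzg] -> 6 lines: axj nskb oto axz ltmzg tsil
Hunk 5: at line 2 remove [axz] add [jzg,jwse,gilt] -> 8 lines: axj nskb oto jzg jwse gilt ltmzg tsil
Hunk 6: at line 2 remove [oto,jzg] add [gwtc,qhjs] -> 8 lines: axj nskb gwtc qhjs jwse gilt ltmzg tsil
Final line count: 8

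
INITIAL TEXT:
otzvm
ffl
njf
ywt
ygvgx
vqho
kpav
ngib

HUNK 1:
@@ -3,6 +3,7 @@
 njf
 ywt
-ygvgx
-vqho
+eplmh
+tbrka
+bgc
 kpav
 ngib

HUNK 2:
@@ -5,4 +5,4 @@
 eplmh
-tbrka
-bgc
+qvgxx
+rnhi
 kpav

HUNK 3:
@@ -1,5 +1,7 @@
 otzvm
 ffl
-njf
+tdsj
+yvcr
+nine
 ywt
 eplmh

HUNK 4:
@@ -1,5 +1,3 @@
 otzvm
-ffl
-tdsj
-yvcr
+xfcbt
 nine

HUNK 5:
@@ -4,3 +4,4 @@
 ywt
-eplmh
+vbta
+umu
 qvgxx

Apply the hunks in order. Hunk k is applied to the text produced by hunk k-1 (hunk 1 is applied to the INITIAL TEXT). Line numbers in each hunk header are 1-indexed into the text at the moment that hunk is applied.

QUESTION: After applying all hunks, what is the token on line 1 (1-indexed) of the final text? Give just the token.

Hunk 1: at line 3 remove [ygvgx,vqho] add [eplmh,tbrka,bgc] -> 9 lines: otzvm ffl njf ywt eplmh tbrka bgc kpav ngib
Hunk 2: at line 5 remove [tbrka,bgc] add [qvgxx,rnhi] -> 9 lines: otzvm ffl njf ywt eplmh qvgxx rnhi kpav ngib
Hunk 3: at line 1 remove [njf] add [tdsj,yvcr,nine] -> 11 lines: otzvm ffl tdsj yvcr nine ywt eplmh qvgxx rnhi kpav ngib
Hunk 4: at line 1 remove [ffl,tdsj,yvcr] add [xfcbt] -> 9 lines: otzvm xfcbt nine ywt eplmh qvgxx rnhi kpav ngib
Hunk 5: at line 4 remove [eplmh] add [vbta,umu] -> 10 lines: otzvm xfcbt nine ywt vbta umu qvgxx rnhi kpav ngib
Final line 1: otzvm

Answer: otzvm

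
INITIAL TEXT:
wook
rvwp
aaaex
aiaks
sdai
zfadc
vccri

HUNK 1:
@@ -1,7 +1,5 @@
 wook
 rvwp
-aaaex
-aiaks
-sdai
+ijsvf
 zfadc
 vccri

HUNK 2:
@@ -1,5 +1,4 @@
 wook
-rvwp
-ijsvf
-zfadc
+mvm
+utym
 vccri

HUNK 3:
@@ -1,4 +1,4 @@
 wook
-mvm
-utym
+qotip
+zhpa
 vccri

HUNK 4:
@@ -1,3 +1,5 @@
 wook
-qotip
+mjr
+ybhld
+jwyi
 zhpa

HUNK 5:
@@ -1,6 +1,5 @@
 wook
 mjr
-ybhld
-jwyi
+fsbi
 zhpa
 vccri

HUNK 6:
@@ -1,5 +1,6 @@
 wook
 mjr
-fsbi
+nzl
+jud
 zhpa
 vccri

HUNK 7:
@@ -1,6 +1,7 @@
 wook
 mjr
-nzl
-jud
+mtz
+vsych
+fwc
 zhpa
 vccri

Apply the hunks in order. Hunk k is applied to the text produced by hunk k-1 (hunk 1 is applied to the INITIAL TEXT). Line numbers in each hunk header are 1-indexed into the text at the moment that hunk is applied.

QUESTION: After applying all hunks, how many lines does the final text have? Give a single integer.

Hunk 1: at line 1 remove [aaaex,aiaks,sdai] add [ijsvf] -> 5 lines: wook rvwp ijsvf zfadc vccri
Hunk 2: at line 1 remove [rvwp,ijsvf,zfadc] add [mvm,utym] -> 4 lines: wook mvm utym vccri
Hunk 3: at line 1 remove [mvm,utym] add [qotip,zhpa] -> 4 lines: wook qotip zhpa vccri
Hunk 4: at line 1 remove [qotip] add [mjr,ybhld,jwyi] -> 6 lines: wook mjr ybhld jwyi zhpa vccri
Hunk 5: at line 1 remove [ybhld,jwyi] add [fsbi] -> 5 lines: wook mjr fsbi zhpa vccri
Hunk 6: at line 1 remove [fsbi] add [nzl,jud] -> 6 lines: wook mjr nzl jud zhpa vccri
Hunk 7: at line 1 remove [nzl,jud] add [mtz,vsych,fwc] -> 7 lines: wook mjr mtz vsych fwc zhpa vccri
Final line count: 7

Answer: 7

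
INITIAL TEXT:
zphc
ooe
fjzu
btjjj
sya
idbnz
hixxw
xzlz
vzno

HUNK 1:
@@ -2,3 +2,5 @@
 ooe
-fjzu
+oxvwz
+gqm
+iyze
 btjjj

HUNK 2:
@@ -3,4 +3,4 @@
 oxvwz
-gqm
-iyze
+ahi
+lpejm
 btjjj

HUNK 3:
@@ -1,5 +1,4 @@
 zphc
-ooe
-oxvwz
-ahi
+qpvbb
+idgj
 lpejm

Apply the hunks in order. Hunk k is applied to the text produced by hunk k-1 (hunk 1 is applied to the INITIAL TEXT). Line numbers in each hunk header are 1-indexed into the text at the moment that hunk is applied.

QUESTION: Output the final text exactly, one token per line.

Hunk 1: at line 2 remove [fjzu] add [oxvwz,gqm,iyze] -> 11 lines: zphc ooe oxvwz gqm iyze btjjj sya idbnz hixxw xzlz vzno
Hunk 2: at line 3 remove [gqm,iyze] add [ahi,lpejm] -> 11 lines: zphc ooe oxvwz ahi lpejm btjjj sya idbnz hixxw xzlz vzno
Hunk 3: at line 1 remove [ooe,oxvwz,ahi] add [qpvbb,idgj] -> 10 lines: zphc qpvbb idgj lpejm btjjj sya idbnz hixxw xzlz vzno

Answer: zphc
qpvbb
idgj
lpejm
btjjj
sya
idbnz
hixxw
xzlz
vzno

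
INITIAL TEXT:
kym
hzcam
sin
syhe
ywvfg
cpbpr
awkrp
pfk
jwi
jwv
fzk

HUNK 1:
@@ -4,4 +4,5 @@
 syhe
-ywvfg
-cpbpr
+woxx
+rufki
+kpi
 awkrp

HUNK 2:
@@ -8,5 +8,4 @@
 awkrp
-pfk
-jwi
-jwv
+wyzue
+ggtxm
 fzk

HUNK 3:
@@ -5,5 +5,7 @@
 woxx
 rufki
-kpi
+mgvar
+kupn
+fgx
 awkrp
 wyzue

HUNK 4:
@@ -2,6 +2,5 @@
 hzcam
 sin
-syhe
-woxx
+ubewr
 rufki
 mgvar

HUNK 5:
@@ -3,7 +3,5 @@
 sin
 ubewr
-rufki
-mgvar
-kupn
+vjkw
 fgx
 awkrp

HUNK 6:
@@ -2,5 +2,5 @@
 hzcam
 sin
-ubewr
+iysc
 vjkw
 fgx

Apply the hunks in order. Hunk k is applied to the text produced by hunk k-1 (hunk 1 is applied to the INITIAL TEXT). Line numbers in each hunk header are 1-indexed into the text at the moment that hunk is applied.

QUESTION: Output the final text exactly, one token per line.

Answer: kym
hzcam
sin
iysc
vjkw
fgx
awkrp
wyzue
ggtxm
fzk

Derivation:
Hunk 1: at line 4 remove [ywvfg,cpbpr] add [woxx,rufki,kpi] -> 12 lines: kym hzcam sin syhe woxx rufki kpi awkrp pfk jwi jwv fzk
Hunk 2: at line 8 remove [pfk,jwi,jwv] add [wyzue,ggtxm] -> 11 lines: kym hzcam sin syhe woxx rufki kpi awkrp wyzue ggtxm fzk
Hunk 3: at line 5 remove [kpi] add [mgvar,kupn,fgx] -> 13 lines: kym hzcam sin syhe woxx rufki mgvar kupn fgx awkrp wyzue ggtxm fzk
Hunk 4: at line 2 remove [syhe,woxx] add [ubewr] -> 12 lines: kym hzcam sin ubewr rufki mgvar kupn fgx awkrp wyzue ggtxm fzk
Hunk 5: at line 3 remove [rufki,mgvar,kupn] add [vjkw] -> 10 lines: kym hzcam sin ubewr vjkw fgx awkrp wyzue ggtxm fzk
Hunk 6: at line 2 remove [ubewr] add [iysc] -> 10 lines: kym hzcam sin iysc vjkw fgx awkrp wyzue ggtxm fzk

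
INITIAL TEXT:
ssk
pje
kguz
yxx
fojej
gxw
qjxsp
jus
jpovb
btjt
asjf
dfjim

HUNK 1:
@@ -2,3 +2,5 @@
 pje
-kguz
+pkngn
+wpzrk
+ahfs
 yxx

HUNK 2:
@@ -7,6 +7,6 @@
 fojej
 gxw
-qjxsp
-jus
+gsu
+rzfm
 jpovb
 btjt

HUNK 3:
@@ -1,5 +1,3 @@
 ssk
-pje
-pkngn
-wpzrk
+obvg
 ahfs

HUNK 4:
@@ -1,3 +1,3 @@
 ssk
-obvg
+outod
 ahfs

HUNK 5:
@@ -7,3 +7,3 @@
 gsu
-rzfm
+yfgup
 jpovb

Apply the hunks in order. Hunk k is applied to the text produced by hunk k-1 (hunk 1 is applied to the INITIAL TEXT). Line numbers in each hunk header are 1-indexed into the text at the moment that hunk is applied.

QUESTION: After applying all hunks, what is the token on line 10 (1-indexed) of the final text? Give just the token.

Answer: btjt

Derivation:
Hunk 1: at line 2 remove [kguz] add [pkngn,wpzrk,ahfs] -> 14 lines: ssk pje pkngn wpzrk ahfs yxx fojej gxw qjxsp jus jpovb btjt asjf dfjim
Hunk 2: at line 7 remove [qjxsp,jus] add [gsu,rzfm] -> 14 lines: ssk pje pkngn wpzrk ahfs yxx fojej gxw gsu rzfm jpovb btjt asjf dfjim
Hunk 3: at line 1 remove [pje,pkngn,wpzrk] add [obvg] -> 12 lines: ssk obvg ahfs yxx fojej gxw gsu rzfm jpovb btjt asjf dfjim
Hunk 4: at line 1 remove [obvg] add [outod] -> 12 lines: ssk outod ahfs yxx fojej gxw gsu rzfm jpovb btjt asjf dfjim
Hunk 5: at line 7 remove [rzfm] add [yfgup] -> 12 lines: ssk outod ahfs yxx fojej gxw gsu yfgup jpovb btjt asjf dfjim
Final line 10: btjt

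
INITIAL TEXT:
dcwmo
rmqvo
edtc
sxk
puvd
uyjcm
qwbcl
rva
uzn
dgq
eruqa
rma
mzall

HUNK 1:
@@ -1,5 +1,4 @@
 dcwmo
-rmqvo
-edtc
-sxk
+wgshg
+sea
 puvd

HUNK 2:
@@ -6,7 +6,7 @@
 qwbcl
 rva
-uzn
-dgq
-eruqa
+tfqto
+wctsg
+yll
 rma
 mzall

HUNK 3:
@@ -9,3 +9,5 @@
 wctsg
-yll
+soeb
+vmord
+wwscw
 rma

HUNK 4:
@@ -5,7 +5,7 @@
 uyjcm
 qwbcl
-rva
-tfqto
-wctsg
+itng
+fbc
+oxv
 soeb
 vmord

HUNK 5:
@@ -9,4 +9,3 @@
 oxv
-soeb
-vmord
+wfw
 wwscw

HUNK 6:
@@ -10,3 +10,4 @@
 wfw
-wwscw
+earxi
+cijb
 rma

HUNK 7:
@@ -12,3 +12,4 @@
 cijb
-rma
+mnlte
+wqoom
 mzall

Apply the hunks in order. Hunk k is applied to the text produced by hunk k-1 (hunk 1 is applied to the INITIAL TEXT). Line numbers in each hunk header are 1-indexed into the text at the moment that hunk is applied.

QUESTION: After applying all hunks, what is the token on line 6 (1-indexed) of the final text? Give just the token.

Hunk 1: at line 1 remove [rmqvo,edtc,sxk] add [wgshg,sea] -> 12 lines: dcwmo wgshg sea puvd uyjcm qwbcl rva uzn dgq eruqa rma mzall
Hunk 2: at line 6 remove [uzn,dgq,eruqa] add [tfqto,wctsg,yll] -> 12 lines: dcwmo wgshg sea puvd uyjcm qwbcl rva tfqto wctsg yll rma mzall
Hunk 3: at line 9 remove [yll] add [soeb,vmord,wwscw] -> 14 lines: dcwmo wgshg sea puvd uyjcm qwbcl rva tfqto wctsg soeb vmord wwscw rma mzall
Hunk 4: at line 5 remove [rva,tfqto,wctsg] add [itng,fbc,oxv] -> 14 lines: dcwmo wgshg sea puvd uyjcm qwbcl itng fbc oxv soeb vmord wwscw rma mzall
Hunk 5: at line 9 remove [soeb,vmord] add [wfw] -> 13 lines: dcwmo wgshg sea puvd uyjcm qwbcl itng fbc oxv wfw wwscw rma mzall
Hunk 6: at line 10 remove [wwscw] add [earxi,cijb] -> 14 lines: dcwmo wgshg sea puvd uyjcm qwbcl itng fbc oxv wfw earxi cijb rma mzall
Hunk 7: at line 12 remove [rma] add [mnlte,wqoom] -> 15 lines: dcwmo wgshg sea puvd uyjcm qwbcl itng fbc oxv wfw earxi cijb mnlte wqoom mzall
Final line 6: qwbcl

Answer: qwbcl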